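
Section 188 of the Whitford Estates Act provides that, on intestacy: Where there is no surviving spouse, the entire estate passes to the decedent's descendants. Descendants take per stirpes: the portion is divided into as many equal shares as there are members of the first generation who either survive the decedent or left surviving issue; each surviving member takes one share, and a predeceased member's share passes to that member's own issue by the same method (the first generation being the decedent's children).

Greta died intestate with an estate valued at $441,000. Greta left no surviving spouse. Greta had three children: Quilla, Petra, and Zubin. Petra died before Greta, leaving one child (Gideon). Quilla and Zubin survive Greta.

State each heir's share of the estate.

Quilla: $147,000; Gideon: $147,000; Zubin: $147,000

The entire $441,000 passes to the descendants.
That amount ($441,000) is divided into 3 shares of $147,000: Quilla and Zubin each take $147,000; Petra's $147,000 share passes to Petra's issue.
Petra's share ($147,000) passes entirely to Gideon.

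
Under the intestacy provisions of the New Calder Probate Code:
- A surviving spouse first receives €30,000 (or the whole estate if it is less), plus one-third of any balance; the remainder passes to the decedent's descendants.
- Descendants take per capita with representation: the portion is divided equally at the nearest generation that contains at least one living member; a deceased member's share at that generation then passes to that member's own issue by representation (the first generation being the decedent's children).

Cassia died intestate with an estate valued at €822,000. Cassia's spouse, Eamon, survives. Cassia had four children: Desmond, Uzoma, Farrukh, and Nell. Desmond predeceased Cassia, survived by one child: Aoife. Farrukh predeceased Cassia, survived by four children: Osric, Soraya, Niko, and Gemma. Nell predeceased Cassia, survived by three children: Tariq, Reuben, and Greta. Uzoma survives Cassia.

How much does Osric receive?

Eamon first takes €30,000, leaving a balance of €792,000. Eamon then takes one-third of the balance (€264,000), for a total of €294,000. The remaining €528,000 passes to the descendants.
The descendants' portion (€528,000) is divided into 4 shares of €132,000: Uzoma takes €132,000; Desmond's €132,000 share passes to Desmond's issue; Farrukh's €132,000 share passes to Farrukh's issue; Nell's €132,000 share passes to Nell's issue.
Desmond's share (€132,000) passes entirely to Aoife.
Farrukh's share (€132,000) is divided into 4 shares of €33,000: Osric, Soraya, Niko, and Gemma each take €33,000.
Nell's share (€132,000) is divided into 3 shares of €44,000: Tariq, Reuben, and Greta each take €44,000.

Osric receives €33,000.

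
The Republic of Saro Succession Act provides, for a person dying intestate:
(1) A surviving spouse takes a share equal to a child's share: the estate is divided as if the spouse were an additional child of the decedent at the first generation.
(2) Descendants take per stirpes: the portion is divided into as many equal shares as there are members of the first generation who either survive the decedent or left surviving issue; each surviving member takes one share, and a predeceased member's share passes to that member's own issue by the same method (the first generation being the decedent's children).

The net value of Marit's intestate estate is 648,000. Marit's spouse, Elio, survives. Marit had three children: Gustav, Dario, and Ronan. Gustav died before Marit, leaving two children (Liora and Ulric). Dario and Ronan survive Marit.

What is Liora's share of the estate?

Liora receives 81,000.

The spouse counts as an additional share at the children's level, so there are 4 primary shares of 162,000. Elio takes one such share (162,000).
The children's combined portion (486,000) is divided into 3 shares of 162,000: Dario and Ronan each take 162,000; Gustav's 162,000 share passes to Gustav's issue.
Gustav's share (162,000) is divided into 2 shares of 81,000: Liora and Ulric each take 81,000.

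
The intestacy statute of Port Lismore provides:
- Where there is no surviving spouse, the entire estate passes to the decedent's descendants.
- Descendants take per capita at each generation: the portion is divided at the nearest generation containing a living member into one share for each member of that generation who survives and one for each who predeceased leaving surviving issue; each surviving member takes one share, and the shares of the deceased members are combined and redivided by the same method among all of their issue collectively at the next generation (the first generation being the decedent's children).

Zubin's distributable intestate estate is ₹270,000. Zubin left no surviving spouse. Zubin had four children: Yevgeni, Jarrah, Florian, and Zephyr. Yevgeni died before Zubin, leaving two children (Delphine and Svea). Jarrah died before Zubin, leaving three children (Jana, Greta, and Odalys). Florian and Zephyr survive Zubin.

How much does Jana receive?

The entire ₹270,000 passes to the descendants.
That amount (₹270,000) is divided at the children's generation into 4 shares of ₹67,500. Florian and Zephyr each take ₹67,500. The 2 shares of the deceased (Yevgeni and Jarrah) are combined into a pool of ₹135,000.
That pool (₹135,000) is divided at the grandchildren's generation equally among Delphine, Svea, Jana, Greta, and Odalys: ₹27,000 each.

Jana receives ₹27,000.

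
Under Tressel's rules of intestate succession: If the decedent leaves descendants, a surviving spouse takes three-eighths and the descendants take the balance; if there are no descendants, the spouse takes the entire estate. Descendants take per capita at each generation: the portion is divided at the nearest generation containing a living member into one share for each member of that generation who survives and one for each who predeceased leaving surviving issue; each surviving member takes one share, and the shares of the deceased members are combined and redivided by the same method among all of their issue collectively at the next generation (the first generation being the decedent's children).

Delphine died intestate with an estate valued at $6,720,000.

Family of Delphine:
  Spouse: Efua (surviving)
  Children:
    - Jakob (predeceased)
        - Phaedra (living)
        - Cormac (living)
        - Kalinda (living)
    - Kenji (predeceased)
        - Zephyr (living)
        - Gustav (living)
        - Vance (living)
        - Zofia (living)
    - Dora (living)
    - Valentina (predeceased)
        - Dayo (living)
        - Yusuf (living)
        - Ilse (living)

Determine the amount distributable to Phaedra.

Phaedra receives $315,000.

Efua takes three-eighths of $6,720,000 = $2,520,000. The remaining $4,200,000 passes to the descendants.
The descendants' portion ($4,200,000) is divided at the children's generation into 4 shares of $1,050,000. Dora takes $1,050,000. The 3 shares of the deceased (Jakob, Kenji, and Valentina) are combined into a pool of $3,150,000.
That pool ($3,150,000) is divided at the grandchildren's generation equally among Phaedra, Cormac, Kalinda, Zephyr, Gustav, Vance, Zofia, Dayo, Yusuf, and Ilse: $315,000 each.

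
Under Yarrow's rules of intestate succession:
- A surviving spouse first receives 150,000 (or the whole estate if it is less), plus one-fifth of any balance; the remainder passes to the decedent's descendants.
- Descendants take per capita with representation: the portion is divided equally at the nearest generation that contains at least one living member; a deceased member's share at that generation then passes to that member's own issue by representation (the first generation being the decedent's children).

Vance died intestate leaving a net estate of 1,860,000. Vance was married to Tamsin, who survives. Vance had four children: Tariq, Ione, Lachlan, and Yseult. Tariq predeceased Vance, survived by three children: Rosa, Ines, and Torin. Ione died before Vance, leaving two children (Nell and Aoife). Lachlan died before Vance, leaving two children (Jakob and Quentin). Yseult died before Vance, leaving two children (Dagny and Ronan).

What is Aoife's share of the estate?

Tamsin first takes 150,000, leaving a balance of 1,710,000. Tamsin then takes one-fifth of the balance (342,000), for a total of 492,000. The remaining 1,368,000 passes to the descendants.
No child survives, so the initial division is made at the grandchildren's generation.
The descendants' portion (1,368,000) is divided into 9 shares of 152,000: Rosa, Ines, Torin, Nell, Aoife, Jakob, Quentin, Dagny, and Ronan each take 152,000.

Aoife receives 152,000.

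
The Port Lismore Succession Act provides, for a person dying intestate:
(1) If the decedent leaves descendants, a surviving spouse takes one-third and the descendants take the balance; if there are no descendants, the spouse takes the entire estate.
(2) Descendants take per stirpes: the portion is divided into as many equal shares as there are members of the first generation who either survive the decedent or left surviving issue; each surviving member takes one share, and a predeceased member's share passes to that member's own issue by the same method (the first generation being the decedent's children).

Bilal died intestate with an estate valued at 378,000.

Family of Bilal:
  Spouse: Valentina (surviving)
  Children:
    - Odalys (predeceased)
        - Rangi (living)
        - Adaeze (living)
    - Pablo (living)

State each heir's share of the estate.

Valentina takes one-third of 378,000 = 126,000. The remaining 252,000 passes to the descendants.
The descendants' portion (252,000) is divided into 2 shares of 126,000: Pablo takes 126,000; Odalys's 126,000 share passes to Odalys's issue.
Odalys's share (126,000) is divided into 2 shares of 63,000: Rangi and Adaeze each take 63,000.

Valentina: 126,000; Rangi: 63,000; Adaeze: 63,000; Pablo: 126,000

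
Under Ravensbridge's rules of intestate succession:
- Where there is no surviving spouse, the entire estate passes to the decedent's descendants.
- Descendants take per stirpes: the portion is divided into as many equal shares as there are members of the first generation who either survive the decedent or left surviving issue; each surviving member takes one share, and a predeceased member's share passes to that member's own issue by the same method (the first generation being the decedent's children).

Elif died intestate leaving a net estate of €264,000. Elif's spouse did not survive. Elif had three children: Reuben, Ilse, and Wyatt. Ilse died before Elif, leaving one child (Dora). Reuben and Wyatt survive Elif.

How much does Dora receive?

Dora receives €88,000.

The entire €264,000 passes to the descendants.
That amount (€264,000) is divided into 3 shares of €88,000: Reuben and Wyatt each take €88,000; Ilse's €88,000 share passes to Ilse's issue.
Ilse's share (€88,000) passes entirely to Dora.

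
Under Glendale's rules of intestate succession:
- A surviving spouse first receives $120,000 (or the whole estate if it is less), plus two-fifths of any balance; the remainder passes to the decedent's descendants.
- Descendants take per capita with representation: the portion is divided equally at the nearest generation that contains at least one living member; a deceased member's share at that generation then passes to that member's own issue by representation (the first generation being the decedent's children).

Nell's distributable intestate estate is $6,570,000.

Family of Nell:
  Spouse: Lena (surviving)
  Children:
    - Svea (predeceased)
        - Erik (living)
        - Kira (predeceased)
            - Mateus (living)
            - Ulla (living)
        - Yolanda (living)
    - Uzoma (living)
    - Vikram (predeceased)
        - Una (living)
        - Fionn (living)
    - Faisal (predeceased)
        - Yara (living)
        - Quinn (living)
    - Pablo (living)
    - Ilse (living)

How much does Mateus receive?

Lena first takes $120,000, leaving a balance of $6,450,000. Lena then takes two-fifths of the balance ($2,580,000), for a total of $2,700,000. The remaining $3,870,000 passes to the descendants.
The descendants' portion ($3,870,000) is divided into 6 shares of $645,000: Uzoma, Pablo, and Ilse each take $645,000; Svea's $645,000 share passes to Svea's issue; Vikram's $645,000 share passes to Vikram's issue; Faisal's $645,000 share passes to Faisal's issue.
Svea's share ($645,000) is divided into 3 shares of $215,000: Erik and Yolanda each take $215,000; Kira's $215,000 share passes to Kira's issue.
Kira's share ($215,000) is divided into 2 shares of $107,500: Mateus and Ulla each take $107,500.
Vikram's share ($645,000) is divided into 2 shares of $322,500: Una and Fionn each take $322,500.
Faisal's share ($645,000) is divided into 2 shares of $322,500: Yara and Quinn each take $322,500.

Mateus receives $107,500.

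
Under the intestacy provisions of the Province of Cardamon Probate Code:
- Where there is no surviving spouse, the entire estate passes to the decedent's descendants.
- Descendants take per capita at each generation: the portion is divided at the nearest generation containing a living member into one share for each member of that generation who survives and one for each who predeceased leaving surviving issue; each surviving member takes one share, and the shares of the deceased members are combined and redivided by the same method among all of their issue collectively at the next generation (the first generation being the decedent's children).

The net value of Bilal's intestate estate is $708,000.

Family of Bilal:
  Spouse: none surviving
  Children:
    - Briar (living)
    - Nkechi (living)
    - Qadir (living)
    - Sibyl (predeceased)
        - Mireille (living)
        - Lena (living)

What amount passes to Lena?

Lena receives $88,500.

The entire $708,000 passes to the descendants.
That amount ($708,000) is divided at the children's generation into 4 shares of $177,000. Briar, Nkechi, and Qadir each take $177,000. The remaining share for the deceased Sibyl ($177,000) is carried to the next generation.
That pool ($177,000) is divided at the grandchildren's generation equally among Mireille and Lena: $88,500 each.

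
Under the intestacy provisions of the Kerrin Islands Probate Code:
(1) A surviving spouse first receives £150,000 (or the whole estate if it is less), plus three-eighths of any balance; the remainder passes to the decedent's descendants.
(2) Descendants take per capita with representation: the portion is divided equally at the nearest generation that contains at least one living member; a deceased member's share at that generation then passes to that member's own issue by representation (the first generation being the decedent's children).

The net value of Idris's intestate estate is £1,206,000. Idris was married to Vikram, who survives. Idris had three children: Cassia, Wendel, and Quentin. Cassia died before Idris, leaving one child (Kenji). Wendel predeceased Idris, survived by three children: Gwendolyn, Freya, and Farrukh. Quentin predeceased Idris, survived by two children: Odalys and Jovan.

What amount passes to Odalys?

Vikram first takes £150,000, leaving a balance of £1,056,000. Vikram then takes three-eighths of the balance (£396,000), for a total of £546,000. The remaining £660,000 passes to the descendants.
No child survives, so the initial division is made at the grandchildren's generation.
The descendants' portion (£660,000) is divided into 6 shares of £110,000: Kenji, Gwendolyn, Freya, Farrukh, Odalys, and Jovan each take £110,000.

Odalys receives £110,000.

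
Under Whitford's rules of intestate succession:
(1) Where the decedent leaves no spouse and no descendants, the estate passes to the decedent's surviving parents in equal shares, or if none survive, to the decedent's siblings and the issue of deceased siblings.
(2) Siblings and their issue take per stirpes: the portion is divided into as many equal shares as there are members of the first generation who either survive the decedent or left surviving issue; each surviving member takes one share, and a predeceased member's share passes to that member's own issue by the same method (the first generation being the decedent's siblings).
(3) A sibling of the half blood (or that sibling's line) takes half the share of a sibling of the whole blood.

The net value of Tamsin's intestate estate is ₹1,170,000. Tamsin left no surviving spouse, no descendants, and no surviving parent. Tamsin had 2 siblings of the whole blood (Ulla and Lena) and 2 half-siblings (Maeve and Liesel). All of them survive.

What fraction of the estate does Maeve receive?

Maeve receives 1/6 of the estate.

The entire ₹1,170,000 passes to the siblings and their issue.
Counting each half-blood sibling's line as half a unit, there are 3 units in ₹1,170,000, so one unit is ₹390,000. Whole-blood lines (Ulla and Lena) take ₹390,000 each; half-blood lines (Maeve and Liesel) take ₹195,000 each.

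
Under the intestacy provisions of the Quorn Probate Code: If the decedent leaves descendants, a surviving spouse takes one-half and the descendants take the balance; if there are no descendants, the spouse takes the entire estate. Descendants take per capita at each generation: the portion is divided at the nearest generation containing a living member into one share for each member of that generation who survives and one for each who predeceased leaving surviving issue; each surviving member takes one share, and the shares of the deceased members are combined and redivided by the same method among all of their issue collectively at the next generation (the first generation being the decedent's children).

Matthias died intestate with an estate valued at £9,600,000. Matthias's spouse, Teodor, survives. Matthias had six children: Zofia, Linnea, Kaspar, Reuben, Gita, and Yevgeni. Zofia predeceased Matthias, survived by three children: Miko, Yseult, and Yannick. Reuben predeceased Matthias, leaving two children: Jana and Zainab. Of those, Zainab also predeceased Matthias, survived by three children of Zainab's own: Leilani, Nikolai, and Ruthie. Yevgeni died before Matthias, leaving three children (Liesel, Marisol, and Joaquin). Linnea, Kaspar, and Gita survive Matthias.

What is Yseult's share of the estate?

Yseult receives £300,000.

Teodor takes one-half of £9,600,000 = £4,800,000. The remaining £4,800,000 passes to the descendants.
The descendants' portion (£4,800,000) is divided at the children's generation into 6 shares of £800,000. Linnea, Kaspar, and Gita each take £800,000. The 3 shares of the deceased (Zofia, Reuben, and Yevgeni) are combined into a pool of £2,400,000.
That pool (£2,400,000) is divided at the grandchildren's generation into 8 shares of £300,000. Miko, Yseult, Yannick, Jana, Liesel, Marisol, and Joaquin each take £300,000. The remaining share for the deceased Zainab (£300,000) is carried to the next generation.
That pool (£300,000) is divided at the great-grandchildren's generation equally among Leilani, Nikolai, and Ruthie: £100,000 each.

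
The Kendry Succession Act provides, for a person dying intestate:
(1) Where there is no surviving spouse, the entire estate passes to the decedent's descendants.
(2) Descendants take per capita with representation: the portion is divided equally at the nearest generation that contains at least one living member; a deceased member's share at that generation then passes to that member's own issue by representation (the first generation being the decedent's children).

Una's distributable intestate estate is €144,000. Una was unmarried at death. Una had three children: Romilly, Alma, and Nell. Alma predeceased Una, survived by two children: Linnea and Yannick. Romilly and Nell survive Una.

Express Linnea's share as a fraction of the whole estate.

Linnea receives 1/6 of the estate.

The entire €144,000 passes to the descendants.
That amount (€144,000) is divided into 3 shares of €48,000: Romilly and Nell each take €48,000; Alma's €48,000 share passes to Alma's issue.
Alma's share (€48,000) is divided into 2 shares of €24,000: Linnea and Yannick each take €24,000.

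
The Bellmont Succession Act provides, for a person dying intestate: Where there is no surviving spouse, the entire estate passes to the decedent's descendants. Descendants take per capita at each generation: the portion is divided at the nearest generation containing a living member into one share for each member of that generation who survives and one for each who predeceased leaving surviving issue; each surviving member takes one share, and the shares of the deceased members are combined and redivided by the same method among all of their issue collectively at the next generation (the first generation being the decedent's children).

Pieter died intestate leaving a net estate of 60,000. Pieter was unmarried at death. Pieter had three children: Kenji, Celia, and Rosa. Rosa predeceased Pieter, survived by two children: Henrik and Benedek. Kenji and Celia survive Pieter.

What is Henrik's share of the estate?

Henrik receives 10,000.

The entire 60,000 passes to the descendants.
That amount (60,000) is divided at the children's generation into 3 shares of 20,000. Kenji and Celia each take 20,000. The remaining share for the deceased Rosa (20,000) is carried to the next generation.
That pool (20,000) is divided at the grandchildren's generation equally among Henrik and Benedek: 10,000 each.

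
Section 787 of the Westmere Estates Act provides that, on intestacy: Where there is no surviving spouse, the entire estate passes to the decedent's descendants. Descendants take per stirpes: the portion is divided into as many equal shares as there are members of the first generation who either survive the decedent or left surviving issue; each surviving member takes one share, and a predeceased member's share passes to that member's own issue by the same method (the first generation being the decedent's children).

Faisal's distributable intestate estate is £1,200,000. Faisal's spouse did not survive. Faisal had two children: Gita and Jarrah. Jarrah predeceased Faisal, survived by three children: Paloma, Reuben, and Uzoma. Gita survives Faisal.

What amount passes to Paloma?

Paloma receives £200,000.

The entire £1,200,000 passes to the descendants.
That amount (£1,200,000) is divided into 2 shares of £600,000: Gita takes £600,000; Jarrah's £600,000 share passes to Jarrah's issue.
Jarrah's share (£600,000) is divided into 3 shares of £200,000: Paloma, Reuben, and Uzoma each take £200,000.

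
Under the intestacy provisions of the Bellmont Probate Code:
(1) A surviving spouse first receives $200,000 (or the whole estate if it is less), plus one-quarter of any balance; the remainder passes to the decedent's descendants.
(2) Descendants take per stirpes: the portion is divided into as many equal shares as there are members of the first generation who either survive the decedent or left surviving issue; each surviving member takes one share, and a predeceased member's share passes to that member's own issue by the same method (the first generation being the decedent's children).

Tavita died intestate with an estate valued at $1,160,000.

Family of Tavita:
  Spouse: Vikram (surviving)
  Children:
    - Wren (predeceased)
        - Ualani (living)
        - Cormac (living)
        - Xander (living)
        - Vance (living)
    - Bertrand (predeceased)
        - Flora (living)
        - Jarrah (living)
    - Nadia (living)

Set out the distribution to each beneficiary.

Vikram first takes $200,000, leaving a balance of $960,000. Vikram then takes one-quarter of the balance ($240,000), for a total of $440,000. The remaining $720,000 passes to the descendants.
The descendants' portion ($720,000) is divided into 3 shares of $240,000: Nadia takes $240,000; Wren's $240,000 share passes to Wren's issue; Bertrand's $240,000 share passes to Bertrand's issue.
Wren's share ($240,000) is divided into 4 shares of $60,000: Ualani, Cormac, Xander, and Vance each take $60,000.
Bertrand's share ($240,000) is divided into 2 shares of $120,000: Flora and Jarrah each take $120,000.

Vikram: $440,000; Ualani: $60,000; Cormac: $60,000; Xander: $60,000; Vance: $60,000; Flora: $120,000; Jarrah: $120,000; Nadia: $240,000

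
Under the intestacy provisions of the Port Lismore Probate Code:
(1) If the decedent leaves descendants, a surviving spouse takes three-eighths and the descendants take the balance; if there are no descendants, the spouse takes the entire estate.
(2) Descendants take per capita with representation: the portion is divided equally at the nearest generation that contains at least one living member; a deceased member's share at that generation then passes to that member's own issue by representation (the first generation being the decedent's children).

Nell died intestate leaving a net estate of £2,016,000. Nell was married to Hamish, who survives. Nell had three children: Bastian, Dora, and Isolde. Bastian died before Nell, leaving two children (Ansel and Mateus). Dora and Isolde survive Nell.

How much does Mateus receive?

Hamish takes three-eighths of £2,016,000 = £756,000. The remaining £1,260,000 passes to the descendants.
The descendants' portion (£1,260,000) is divided into 3 shares of £420,000: Dora and Isolde each take £420,000; Bastian's £420,000 share passes to Bastian's issue.
Bastian's share (£420,000) is divided into 2 shares of £210,000: Ansel and Mateus each take £210,000.

Mateus receives £210,000.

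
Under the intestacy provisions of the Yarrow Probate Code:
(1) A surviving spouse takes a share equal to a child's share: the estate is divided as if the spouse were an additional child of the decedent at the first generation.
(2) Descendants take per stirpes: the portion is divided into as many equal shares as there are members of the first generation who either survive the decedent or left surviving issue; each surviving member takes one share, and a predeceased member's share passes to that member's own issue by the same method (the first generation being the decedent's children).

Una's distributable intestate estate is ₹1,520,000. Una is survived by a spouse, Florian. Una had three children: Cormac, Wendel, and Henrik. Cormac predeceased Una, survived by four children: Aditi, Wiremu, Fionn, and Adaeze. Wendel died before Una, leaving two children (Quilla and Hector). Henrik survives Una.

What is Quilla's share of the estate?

Quilla receives ₹190,000.

The spouse counts as an additional share at the children's level, so there are 4 primary shares of ₹380,000. Florian takes one such share (₹380,000).
The children's combined portion (₹1,140,000) is divided into 3 shares of ₹380,000: Henrik takes ₹380,000; Cormac's ₹380,000 share passes to Cormac's issue; Wendel's ₹380,000 share passes to Wendel's issue.
Cormac's share (₹380,000) is divided into 4 shares of ₹95,000: Aditi, Wiremu, Fionn, and Adaeze each take ₹95,000.
Wendel's share (₹380,000) is divided into 2 shares of ₹190,000: Quilla and Hector each take ₹190,000.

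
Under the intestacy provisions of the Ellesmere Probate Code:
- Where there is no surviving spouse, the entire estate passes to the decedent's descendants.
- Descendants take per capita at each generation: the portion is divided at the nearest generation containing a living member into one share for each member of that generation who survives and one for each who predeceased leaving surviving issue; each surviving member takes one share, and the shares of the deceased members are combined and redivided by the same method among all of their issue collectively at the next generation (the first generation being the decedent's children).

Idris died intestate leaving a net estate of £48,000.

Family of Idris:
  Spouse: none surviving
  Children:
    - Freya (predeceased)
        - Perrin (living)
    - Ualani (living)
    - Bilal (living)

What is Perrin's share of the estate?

The entire £48,000 passes to the descendants.
That amount (£48,000) is divided at the children's generation into 3 shares of £16,000. Ualani and Bilal each take £16,000. The remaining share for the deceased Freya (£16,000) is carried to the next generation.
That pool (£16,000) passes entirely to Perrin, the sole taker at the grandchildren's generation.

Perrin receives £16,000.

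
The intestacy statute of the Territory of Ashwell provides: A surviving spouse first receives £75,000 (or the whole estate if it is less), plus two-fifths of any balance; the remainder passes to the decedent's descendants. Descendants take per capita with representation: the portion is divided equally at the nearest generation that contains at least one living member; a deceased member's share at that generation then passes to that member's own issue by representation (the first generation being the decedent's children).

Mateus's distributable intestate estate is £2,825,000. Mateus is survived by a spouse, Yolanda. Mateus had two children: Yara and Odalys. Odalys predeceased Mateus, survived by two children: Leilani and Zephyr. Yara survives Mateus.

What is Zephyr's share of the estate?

Yolanda first takes £75,000, leaving a balance of £2,750,000. Yolanda then takes two-fifths of the balance (£1,100,000), for a total of £1,175,000. The remaining £1,650,000 passes to the descendants.
The descendants' portion (£1,650,000) is divided into 2 shares of £825,000: Yara takes £825,000; Odalys's £825,000 share passes to Odalys's issue.
Odalys's share (£825,000) is divided into 2 shares of £412,500: Leilani and Zephyr each take £412,500.

Zephyr receives £412,500.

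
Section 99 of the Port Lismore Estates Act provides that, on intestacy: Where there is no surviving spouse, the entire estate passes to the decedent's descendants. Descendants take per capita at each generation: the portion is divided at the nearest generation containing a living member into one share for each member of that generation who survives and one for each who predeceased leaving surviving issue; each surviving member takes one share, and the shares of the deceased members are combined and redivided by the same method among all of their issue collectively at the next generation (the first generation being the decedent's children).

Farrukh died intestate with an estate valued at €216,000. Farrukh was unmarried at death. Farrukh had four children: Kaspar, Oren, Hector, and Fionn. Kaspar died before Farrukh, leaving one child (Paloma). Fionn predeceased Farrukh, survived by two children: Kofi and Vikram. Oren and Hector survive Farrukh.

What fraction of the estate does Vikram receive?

The entire €216,000 passes to the descendants.
That amount (€216,000) is divided at the children's generation into 4 shares of €54,000. Oren and Hector each take €54,000. The 2 shares of the deceased (Kaspar and Fionn) are combined into a pool of €108,000.
That pool (€108,000) is divided at the grandchildren's generation equally among Paloma, Kofi, and Vikram: €36,000 each.

Vikram receives 1/6 of the estate.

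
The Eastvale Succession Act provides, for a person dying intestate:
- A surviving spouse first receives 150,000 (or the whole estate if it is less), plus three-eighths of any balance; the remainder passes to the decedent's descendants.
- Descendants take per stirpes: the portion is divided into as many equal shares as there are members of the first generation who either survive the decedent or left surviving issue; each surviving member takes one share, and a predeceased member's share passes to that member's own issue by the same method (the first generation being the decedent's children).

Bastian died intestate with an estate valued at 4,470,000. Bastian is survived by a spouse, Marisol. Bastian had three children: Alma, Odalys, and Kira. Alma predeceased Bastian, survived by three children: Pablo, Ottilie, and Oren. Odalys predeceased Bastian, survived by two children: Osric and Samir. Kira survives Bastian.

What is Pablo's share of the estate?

Marisol first takes 150,000, leaving a balance of 4,320,000. Marisol then takes three-eighths of the balance (1,620,000), for a total of 1,770,000. The remaining 2,700,000 passes to the descendants.
The descendants' portion (2,700,000) is divided into 3 shares of 900,000: Kira takes 900,000; Alma's 900,000 share passes to Alma's issue; Odalys's 900,000 share passes to Odalys's issue.
Alma's share (900,000) is divided into 3 shares of 300,000: Pablo, Ottilie, and Oren each take 300,000.
Odalys's share (900,000) is divided into 2 shares of 450,000: Osric and Samir each take 450,000.

Pablo receives 300,000.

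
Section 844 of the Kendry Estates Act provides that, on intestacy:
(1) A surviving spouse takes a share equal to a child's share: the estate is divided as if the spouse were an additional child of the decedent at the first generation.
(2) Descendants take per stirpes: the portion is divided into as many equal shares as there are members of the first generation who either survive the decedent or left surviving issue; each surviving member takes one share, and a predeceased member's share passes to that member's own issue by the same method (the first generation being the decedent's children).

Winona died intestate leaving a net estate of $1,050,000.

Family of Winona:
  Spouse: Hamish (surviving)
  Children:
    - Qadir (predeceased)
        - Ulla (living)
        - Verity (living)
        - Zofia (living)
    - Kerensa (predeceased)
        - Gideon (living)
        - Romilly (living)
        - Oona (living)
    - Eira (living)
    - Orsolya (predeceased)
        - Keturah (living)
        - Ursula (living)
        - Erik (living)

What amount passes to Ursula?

Ursula receives $70,000.

The spouse counts as an additional share at the children's level, so there are 5 primary shares of $210,000. Hamish takes one such share ($210,000).
The children's combined portion ($840,000) is divided into 4 shares of $210,000: Eira takes $210,000; Qadir's $210,000 share passes to Qadir's issue; Kerensa's $210,000 share passes to Kerensa's issue; Orsolya's $210,000 share passes to Orsolya's issue.
Qadir's share ($210,000) is divided into 3 shares of $70,000: Ulla, Verity, and Zofia each take $70,000.
Kerensa's share ($210,000) is divided into 3 shares of $70,000: Gideon, Romilly, and Oona each take $70,000.
Orsolya's share ($210,000) is divided into 3 shares of $70,000: Keturah, Ursula, and Erik each take $70,000.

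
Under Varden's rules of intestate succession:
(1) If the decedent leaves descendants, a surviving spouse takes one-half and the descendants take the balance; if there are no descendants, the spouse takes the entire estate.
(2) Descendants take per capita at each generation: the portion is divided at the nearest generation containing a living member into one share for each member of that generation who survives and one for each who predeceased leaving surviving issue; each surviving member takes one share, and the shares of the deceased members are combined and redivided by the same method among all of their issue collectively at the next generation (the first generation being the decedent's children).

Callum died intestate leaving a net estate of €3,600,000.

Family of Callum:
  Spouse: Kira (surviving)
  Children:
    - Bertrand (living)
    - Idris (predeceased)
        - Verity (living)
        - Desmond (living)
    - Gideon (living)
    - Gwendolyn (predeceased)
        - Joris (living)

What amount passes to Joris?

Joris receives €300,000.

Kira takes one-half of €3,600,000 = €1,800,000. The remaining €1,800,000 passes to the descendants.
The descendants' portion (€1,800,000) is divided at the children's generation into 4 shares of €450,000. Bertrand and Gideon each take €450,000. The 2 shares of the deceased (Idris and Gwendolyn) are combined into a pool of €900,000.
That pool (€900,000) is divided at the grandchildren's generation equally among Verity, Desmond, and Joris: €300,000 each.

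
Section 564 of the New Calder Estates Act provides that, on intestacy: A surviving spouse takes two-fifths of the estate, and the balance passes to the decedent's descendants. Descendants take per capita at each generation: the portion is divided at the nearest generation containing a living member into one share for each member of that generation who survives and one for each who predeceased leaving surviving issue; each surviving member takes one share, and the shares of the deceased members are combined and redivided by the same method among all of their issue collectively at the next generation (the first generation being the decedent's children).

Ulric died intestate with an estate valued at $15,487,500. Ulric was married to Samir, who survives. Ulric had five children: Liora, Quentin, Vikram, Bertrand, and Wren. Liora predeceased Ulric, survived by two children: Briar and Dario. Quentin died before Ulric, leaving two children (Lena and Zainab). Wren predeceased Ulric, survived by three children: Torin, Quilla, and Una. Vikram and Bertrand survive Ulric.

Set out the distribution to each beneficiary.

Samir: $6,195,000; Briar: $796,500; Dario: $796,500; Lena: $796,500; Zainab: $796,500; Vikram: $1,858,500; Bertrand: $1,858,500; Torin: $796,500; Quilla: $796,500; Una: $796,500

Samir takes two-fifths of $15,487,500 = $6,195,000. The remaining $9,292,500 passes to the descendants.
The descendants' portion ($9,292,500) is divided at the children's generation into 5 shares of $1,858,500. Vikram and Bertrand each take $1,858,500. The 3 shares of the deceased (Liora, Quentin, and Wren) are combined into a pool of $5,575,500.
That pool ($5,575,500) is divided at the grandchildren's generation equally among Briar, Dario, Lena, Zainab, Torin, Quilla, and Una: $796,500 each.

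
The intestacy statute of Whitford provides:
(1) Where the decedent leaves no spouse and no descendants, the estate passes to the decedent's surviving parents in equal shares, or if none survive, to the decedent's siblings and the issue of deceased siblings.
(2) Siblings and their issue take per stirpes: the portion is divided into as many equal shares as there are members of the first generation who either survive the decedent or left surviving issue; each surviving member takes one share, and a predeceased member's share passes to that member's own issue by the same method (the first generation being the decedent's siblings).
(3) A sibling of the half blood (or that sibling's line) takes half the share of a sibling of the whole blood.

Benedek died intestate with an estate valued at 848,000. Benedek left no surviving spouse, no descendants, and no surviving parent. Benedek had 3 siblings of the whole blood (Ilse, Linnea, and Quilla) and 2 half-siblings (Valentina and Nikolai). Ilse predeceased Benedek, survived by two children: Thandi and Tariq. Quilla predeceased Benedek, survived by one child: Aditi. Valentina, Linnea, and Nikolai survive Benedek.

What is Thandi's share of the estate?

The entire 848,000 passes to the siblings and their issue.
Counting each half-blood sibling's line as half a unit, there are 4 units in 848,000, so one unit is 212,000. Whole-blood lines (Ilse, Linnea, and Quilla) take 212,000 each; half-blood lines (Valentina and Nikolai) take 106,000 each.
Ilse's share (212,000) is divided into 2 shares of 106,000: Thandi and Tariq each take 106,000.
Quilla's share (212,000) passes entirely to Aditi.

Thandi receives 106,000.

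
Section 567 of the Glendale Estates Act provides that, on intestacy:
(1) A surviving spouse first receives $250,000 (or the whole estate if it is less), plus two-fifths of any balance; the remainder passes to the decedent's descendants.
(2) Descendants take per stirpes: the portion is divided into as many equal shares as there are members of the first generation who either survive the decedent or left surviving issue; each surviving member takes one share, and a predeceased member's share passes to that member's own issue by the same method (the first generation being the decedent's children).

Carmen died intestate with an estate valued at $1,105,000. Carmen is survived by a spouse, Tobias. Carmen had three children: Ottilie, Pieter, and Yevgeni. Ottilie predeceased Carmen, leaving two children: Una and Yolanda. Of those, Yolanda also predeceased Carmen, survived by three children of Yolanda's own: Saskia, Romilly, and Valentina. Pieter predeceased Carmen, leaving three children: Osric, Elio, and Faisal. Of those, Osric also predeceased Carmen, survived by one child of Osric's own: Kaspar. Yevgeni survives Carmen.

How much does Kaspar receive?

Tobias first takes $250,000, leaving a balance of $855,000. Tobias then takes two-fifths of the balance ($342,000), for a total of $592,000. The remaining $513,000 passes to the descendants.
The descendants' portion ($513,000) is divided into 3 shares of $171,000: Yevgeni takes $171,000; Ottilie's $171,000 share passes to Ottilie's issue; Pieter's $171,000 share passes to Pieter's issue.
Ottilie's share ($171,000) is divided into 2 shares of $85,500: Una takes $85,500; Yolanda's $85,500 share passes to Yolanda's issue.
Yolanda's share ($85,500) is divided into 3 shares of $28,500: Saskia, Romilly, and Valentina each take $28,500.
Pieter's share ($171,000) is divided into 3 shares of $57,000: Elio and Faisal each take $57,000; Osric's $57,000 share passes to Osric's issue.
Osric's share ($57,000) passes entirely to Kaspar.

Kaspar receives $57,000.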